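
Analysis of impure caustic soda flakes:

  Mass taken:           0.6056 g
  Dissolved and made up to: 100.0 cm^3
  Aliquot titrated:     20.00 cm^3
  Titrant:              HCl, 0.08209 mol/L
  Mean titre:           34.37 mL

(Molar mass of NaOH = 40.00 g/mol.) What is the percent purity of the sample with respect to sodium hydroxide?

93.18 %

NaOH + HCl → NaCl + H2O
n(HCl) per titration = 0.03437 × 0.08209 = 2.821 × 10^-3 mol
n(NaOH) in each aliquot = 2.821 × 10^-3 mol (1:1 ratio)
n(NaOH) in the whole flask = 2.821 × 10^-3 × 100.0/20.00 = 0.01411 mol
mass of NaOH = 0.01411 × 40.00 = 0.5643 g
% NaOH = 0.5643 / 0.6056 × 100 = 93.18 %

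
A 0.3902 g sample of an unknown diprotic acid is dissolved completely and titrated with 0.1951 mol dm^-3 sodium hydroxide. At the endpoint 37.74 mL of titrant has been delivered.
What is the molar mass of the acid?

n(NaOH) = 0.03774 L × 0.1951 mol/L = 7.363 × 10^-3 mol
From the 1:2 ratio, n(H2A) = 1/2 × 7.363 × 10^-3 = 3.682 × 10^-3 mol
M = m / n = 0.3902 g / 3.682 × 10^-3 mol = 106.0 g/mol

106.0 g/mol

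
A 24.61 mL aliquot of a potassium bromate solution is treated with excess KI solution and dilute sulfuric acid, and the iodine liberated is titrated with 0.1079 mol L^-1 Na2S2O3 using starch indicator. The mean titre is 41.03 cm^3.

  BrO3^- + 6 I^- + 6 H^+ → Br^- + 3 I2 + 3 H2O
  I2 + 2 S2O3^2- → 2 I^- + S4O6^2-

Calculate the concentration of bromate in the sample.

0.02998 mol/L

n(S2O3^2-) = 0.04103 × 0.1079 = 4.427 × 10^-3 mol
n(I2) = n(S2O3^2-)/2 = 2.214 × 10^-3 mol
From the 1:3 ratio, n(BrO3^-) in the aliquot = 1/3 × 2.214 × 10^-3 = 7.379 × 10^-4 mol
[BrO3^-] = 7.379 × 10^-4 / 0.02461 = 0.02998 mol/L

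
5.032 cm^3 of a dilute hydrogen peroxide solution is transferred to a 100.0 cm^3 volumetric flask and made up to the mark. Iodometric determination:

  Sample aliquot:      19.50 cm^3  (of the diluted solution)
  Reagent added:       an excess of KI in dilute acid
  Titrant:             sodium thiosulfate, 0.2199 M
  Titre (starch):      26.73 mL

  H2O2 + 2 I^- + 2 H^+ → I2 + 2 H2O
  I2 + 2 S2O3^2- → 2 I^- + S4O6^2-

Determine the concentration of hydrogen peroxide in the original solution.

2.995 M

n(S2O3^2-) = 0.02673 × 0.2199 = 5.878 × 10^-3 mol
n(I2) = n(S2O3^2-)/2 = 2.939 × 10^-3 mol
n(H2O2) in the aliquot = 2.939 × 10^-3 mol (1:1 ratio)
[H2O2]_dilute = 2.939 × 10^-3 / 0.01950 = 0.1507 mol/L
[H2O2]_original = 0.1507 × 100.0/5.032 = 2.995 mol/L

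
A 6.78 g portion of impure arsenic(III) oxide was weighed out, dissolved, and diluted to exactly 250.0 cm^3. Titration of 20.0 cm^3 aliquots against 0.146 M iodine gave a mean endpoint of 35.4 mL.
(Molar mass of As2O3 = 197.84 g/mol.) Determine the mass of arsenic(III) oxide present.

6.39 g

As2O3 + 2 I2 + 2 H2O → As2O5 + 4 HI
n(I2) per titration = 0.0354 × 0.146 = 5.17 × 10^-3 mol
From the 1:2 ratio, n(As2O3) in each aliquot = 1/2 × 5.17 × 10^-3 = 2.58 × 10^-3 mol
n(As2O3) in the whole flask = 2.58 × 10^-3 × 250.0/20.0 = 0.0323 mol
mass of As2O3 = 0.0323 × 197.84 = 6.39 g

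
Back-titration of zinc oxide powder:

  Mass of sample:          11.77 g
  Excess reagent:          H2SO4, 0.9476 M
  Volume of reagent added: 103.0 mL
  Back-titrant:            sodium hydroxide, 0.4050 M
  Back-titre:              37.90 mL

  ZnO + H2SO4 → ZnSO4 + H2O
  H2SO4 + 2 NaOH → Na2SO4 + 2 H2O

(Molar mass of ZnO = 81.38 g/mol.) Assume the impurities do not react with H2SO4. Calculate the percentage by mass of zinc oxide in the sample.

62.18 %

n(H2SO4) added = 0.1030 × 0.9476 = 0.09760 mol
n(NaOH) used in back-titration = 0.03790 × 0.4050 = 0.01535 mol
From the 1:2 ratio, n(H2SO4) left over = 1/2 × 0.01535 = 7.675 × 10^-3 mol
n(H2SO4) consumed by analyte = 0.09760 − 7.675 × 10^-3 = 0.08993 mol
n(ZnO) = 0.08993 mol (1:1 ratio)
mass of ZnO = 0.08993 × 81.38 = 7.318 g
% ZnO = 7.318 / 11.77 × 100 = 62.18 %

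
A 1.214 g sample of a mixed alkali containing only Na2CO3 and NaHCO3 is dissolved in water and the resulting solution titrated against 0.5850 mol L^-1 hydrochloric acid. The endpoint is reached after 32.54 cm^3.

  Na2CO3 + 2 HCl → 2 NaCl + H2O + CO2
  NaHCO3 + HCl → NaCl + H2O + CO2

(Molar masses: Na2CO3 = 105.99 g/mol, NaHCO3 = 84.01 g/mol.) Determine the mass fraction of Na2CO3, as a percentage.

54.22 %

n(HCl) = 0.03254 × 0.5850 = 0.01904 mol
Let x = n(Na2CO3), y = n(NaHCO3).
Titrant: 2x + 1y = 0.01904;  mass: 105.99x + 84.01y = 1.214
Solving, x = 6.210 × 10^-3 mol, y = 6.616 × 10^-3 mol
mass of Na2CO3 = 6.210 × 10^-3 × 105.99 = 0.6582 g
% Na2CO3 = 0.6582 / 1.214 × 100 = 54.22 %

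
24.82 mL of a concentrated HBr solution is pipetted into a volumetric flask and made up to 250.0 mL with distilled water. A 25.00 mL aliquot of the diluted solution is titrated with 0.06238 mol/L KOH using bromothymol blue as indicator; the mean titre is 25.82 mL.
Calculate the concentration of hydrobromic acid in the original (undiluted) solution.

HBr + KOH → KBr + H2O
n(KOH) = 0.02582 × 0.06238 = 1.611 × 10^-3 mol
n(HBr) in the aliquot = 1.611 × 10^-3 mol (1:1 ratio)
[HBr]_dilute = 1.611 × 10^-3 / 0.02500 = 0.06443 mol/L
Dilution factor = 250.0 / 24.82 = 10.07
[HBr]_stock = 0.06443 × 10.07 = 0.6489 mol/L

0.6489 mol/L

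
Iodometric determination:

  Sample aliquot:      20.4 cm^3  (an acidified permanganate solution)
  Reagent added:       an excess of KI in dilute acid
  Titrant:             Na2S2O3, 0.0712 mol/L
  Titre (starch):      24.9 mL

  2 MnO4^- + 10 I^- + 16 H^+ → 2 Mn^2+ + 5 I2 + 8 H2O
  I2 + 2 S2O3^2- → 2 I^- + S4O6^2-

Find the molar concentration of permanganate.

n(S2O3^2-) = 0.0249 × 0.0712 = 1.77 × 10^-3 mol
n(I2) = n(S2O3^2-)/2 = 8.86 × 10^-4 mol
From the 2:5 ratio, n(MnO4^-) in the aliquot = 2/5 × 8.86 × 10^-4 = 3.55 × 10^-4 mol
[MnO4^-] = 3.55 × 10^-4 / 0.0204 = 0.0174 mol/L

0.0174 mol/L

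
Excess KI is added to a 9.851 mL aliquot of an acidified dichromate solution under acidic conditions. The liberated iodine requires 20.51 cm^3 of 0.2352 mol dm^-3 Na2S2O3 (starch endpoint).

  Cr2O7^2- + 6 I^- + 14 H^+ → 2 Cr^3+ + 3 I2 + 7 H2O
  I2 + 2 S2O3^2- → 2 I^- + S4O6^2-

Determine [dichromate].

n(S2O3^2-) = 0.02051 × 0.2352 = 4.824 × 10^-3 mol
n(I2) = n(S2O3^2-)/2 = 2.412 × 10^-3 mol
From the 1:3 ratio, n(Cr2O7^2-) in the aliquot = 1/3 × 2.412 × 10^-3 = 8.040 × 10^-4 mol
[Cr2O7^2-] = 8.040 × 10^-4 / 0.009851 = 0.08162 mol/L

0.08162 mol/L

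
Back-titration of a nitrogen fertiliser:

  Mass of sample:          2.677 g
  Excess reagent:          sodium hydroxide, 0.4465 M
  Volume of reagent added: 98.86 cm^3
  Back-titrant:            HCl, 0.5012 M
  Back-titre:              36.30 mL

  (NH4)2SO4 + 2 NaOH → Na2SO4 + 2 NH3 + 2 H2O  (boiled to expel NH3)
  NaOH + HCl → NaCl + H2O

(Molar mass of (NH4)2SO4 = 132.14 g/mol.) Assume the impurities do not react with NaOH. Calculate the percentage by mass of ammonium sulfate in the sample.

64.04 %

n(NaOH) added = 0.09886 × 0.4465 = 0.04414 mol
n(HCl) used in back-titration = 0.03630 × 0.5012 = 0.01819 mol
n(NaOH) left over = 0.01819 mol (1:1 ratio)
n(NaOH) consumed by analyte = 0.04414 − 0.01819 = 0.02595 mol
From the 1:2 ratio, n((NH4)2SO4) = 1/2 × 0.02595 = 0.01297 mol
mass of (NH4)2SO4 = 0.01297 × 132.14 = 1.714 g
% (NH4)2SO4 = 1.714 / 2.677 × 100 = 64.04 %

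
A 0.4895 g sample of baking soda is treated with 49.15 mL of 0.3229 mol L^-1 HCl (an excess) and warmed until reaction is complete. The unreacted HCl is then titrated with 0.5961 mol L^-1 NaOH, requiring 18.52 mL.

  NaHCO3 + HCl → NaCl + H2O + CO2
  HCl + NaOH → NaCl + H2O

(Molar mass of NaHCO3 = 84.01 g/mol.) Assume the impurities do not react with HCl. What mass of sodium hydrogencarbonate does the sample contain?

n(HCl) added = 0.04915 × 0.3229 = 0.01587 mol
n(NaOH) used in back-titration = 0.01852 × 0.5961 = 0.01104 mol
n(HCl) left over = 0.01104 mol (1:1 ratio)
n(HCl) consumed by analyte = 0.01587 − 0.01104 = 4.831 × 10^-3 mol
n(NaHCO3) = 4.831 × 10^-3 mol (1:1 ratio)
mass of NaHCO3 = 4.831 × 10^-3 × 84.01 = 0.4058 g

0.4058 g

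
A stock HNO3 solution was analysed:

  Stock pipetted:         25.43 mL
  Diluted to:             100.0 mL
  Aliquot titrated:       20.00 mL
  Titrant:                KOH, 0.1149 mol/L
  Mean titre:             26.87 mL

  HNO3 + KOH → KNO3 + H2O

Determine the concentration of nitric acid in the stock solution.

0.6070 mol/L

n(KOH) = 0.02687 × 0.1149 = 3.087 × 10^-3 mol
n(HNO3) in the aliquot = 3.087 × 10^-3 mol (1:1 ratio)
[HNO3]_dilute = 3.087 × 10^-3 / 0.02000 = 0.1544 mol/L
Dilution factor = 100.0 / 25.43 = 3.932
[HNO3]_stock = 0.1544 × 3.932 = 0.6070 mol/L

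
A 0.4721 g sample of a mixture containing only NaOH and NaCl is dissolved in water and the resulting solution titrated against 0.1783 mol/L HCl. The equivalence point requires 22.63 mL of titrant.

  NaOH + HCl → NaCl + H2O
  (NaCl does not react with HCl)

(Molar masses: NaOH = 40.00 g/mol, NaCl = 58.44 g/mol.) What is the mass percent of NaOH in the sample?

n(HCl) = 0.02263 × 0.1783 = 4.035 × 10^-3 mol
Let x = n(NaOH), y = n(NaCl).
Titrant: 1x = 4.035 × 10^-3;  mass: 40.00x + 58.44y = 0.4721
Solving, x = 4.035 × 10^-3 mol, y = 5.317 × 10^-3 mol
mass of NaOH = 4.035 × 10^-3 × 40.00 = 0.1614 g
% NaOH = 0.1614 / 0.4721 × 100 = 34.19 %

34.19 %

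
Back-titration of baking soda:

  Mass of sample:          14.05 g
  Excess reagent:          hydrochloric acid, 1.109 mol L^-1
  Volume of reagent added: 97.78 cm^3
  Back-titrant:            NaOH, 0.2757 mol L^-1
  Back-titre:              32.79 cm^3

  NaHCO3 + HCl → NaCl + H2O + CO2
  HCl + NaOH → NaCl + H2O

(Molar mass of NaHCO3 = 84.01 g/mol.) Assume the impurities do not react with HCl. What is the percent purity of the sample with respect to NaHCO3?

n(HCl) added = 0.09778 × 1.109 = 0.1084 mol
n(NaOH) used in back-titration = 0.03279 × 0.2757 = 9.040 × 10^-3 mol
n(HCl) left over = 9.040 × 10^-3 mol (1:1 ratio)
n(HCl) consumed by analyte = 0.1084 − 9.040 × 10^-3 = 0.09940 mol
n(NaHCO3) = 0.09940 mol (1:1 ratio)
mass of NaHCO3 = 0.09940 × 84.01 = 8.350 g
% NaHCO3 = 8.350 / 14.05 × 100 = 59.43 %

59.43 %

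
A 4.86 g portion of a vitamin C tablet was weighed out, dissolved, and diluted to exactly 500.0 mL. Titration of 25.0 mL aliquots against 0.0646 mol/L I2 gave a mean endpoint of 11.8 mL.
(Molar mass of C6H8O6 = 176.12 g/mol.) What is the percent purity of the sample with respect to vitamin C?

55.2 %

C6H8O6 + I2 → C6H6O6 + 2 HI
n(I2) per titration = 0.0118 × 0.0646 = 7.62 × 10^-4 mol
n(C6H8O6) in each aliquot = 7.62 × 10^-4 mol (1:1 ratio)
n(C6H8O6) in the whole flask = 7.62 × 10^-4 × 500.0/25.0 = 0.0152 mol
mass of C6H8O6 = 0.0152 × 176.12 = 2.69 g
% C6H8O6 = 2.69 / 4.86 × 100 = 55.2 %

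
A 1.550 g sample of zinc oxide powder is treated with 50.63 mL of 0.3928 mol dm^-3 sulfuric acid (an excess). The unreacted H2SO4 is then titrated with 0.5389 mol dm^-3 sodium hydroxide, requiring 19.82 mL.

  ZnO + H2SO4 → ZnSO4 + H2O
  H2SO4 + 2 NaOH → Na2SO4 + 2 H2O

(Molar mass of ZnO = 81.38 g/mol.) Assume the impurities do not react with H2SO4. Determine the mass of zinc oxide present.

n(H2SO4) added = 0.05063 × 0.3928 = 0.01989 mol
n(NaOH) used in back-titration = 0.01982 × 0.5389 = 0.01068 mol
From the 1:2 ratio, n(H2SO4) left over = 1/2 × 0.01068 = 5.340 × 10^-3 mol
n(H2SO4) consumed by analyte = 0.01989 − 5.340 × 10^-3 = 0.01455 mol
n(ZnO) = 0.01455 mol (1:1 ratio)
mass of ZnO = 0.01455 × 81.38 = 1.184 g

1.184 g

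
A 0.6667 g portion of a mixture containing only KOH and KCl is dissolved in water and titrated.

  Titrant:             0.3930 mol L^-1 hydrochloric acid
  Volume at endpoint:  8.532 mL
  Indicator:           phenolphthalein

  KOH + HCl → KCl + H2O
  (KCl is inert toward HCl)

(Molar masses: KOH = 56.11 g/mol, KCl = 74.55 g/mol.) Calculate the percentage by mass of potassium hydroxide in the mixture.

28.22 %

n(HCl) = 0.008532 × 0.3930 = 3.353 × 10^-3 mol
Let x = n(KOH), y = n(KCl).
Titrant: 1x = 3.353 × 10^-3;  mass: 56.11x + 74.55y = 0.6667
Solving, x = 3.353 × 10^-3 mol, y = 6.419 × 10^-3 mol
mass of KOH = 3.353 × 10^-3 × 56.11 = 0.1881 g
% KOH = 0.1881 / 0.6667 × 100 = 28.22 %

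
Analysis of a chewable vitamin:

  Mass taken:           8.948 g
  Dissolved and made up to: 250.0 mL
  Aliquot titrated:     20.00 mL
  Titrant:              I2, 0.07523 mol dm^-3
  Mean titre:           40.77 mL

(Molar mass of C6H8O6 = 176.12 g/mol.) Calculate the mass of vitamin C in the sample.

C6H8O6 + I2 → C6H6O6 + 2 HI
n(I2) per titration = 0.04077 × 0.07523 = 3.067 × 10^-3 mol
n(C6H8O6) in each aliquot = 3.067 × 10^-3 mol (1:1 ratio)
n(C6H8O6) in the whole flask = 3.067 × 10^-3 × 250.0/20.00 = 0.03834 mol
mass of C6H8O6 = 0.03834 × 176.12 = 6.752 g

6.752 g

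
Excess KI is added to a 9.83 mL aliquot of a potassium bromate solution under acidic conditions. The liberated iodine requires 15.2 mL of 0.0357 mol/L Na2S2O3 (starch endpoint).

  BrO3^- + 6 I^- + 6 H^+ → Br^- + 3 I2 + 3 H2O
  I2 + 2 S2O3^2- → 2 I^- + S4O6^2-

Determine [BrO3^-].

0.00920 mol/L

n(S2O3^2-) = 0.0152 × 0.0357 = 5.43 × 10^-4 mol
n(I2) = n(S2O3^2-)/2 = 2.71 × 10^-4 mol
From the 1:3 ratio, n(BrO3^-) in the aliquot = 1/3 × 2.71 × 10^-4 = 9.04 × 10^-5 mol
[BrO3^-] = 9.04 × 10^-5 / 0.00983 = 0.00920 mol/L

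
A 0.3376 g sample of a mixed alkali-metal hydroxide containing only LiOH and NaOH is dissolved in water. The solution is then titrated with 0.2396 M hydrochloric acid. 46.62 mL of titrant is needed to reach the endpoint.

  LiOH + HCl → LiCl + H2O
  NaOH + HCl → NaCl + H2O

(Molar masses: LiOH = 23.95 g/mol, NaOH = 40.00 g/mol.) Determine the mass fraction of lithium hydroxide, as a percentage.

48.27 %

n(HCl) = 0.04662 × 0.2396 = 0.01117 mol
Let x = n(LiOH), y = n(NaOH).
Titrant: 1x + 1y = 0.01117;  mass: 23.95x + 40.00y = 0.3376
Solving, x = 6.804 × 10^-3 mol, y = 4.366 × 10^-3 mol
mass of LiOH = 6.804 × 10^-3 × 23.95 = 0.1630 g
% LiOH = 0.1630 / 0.3376 × 100 = 48.27 %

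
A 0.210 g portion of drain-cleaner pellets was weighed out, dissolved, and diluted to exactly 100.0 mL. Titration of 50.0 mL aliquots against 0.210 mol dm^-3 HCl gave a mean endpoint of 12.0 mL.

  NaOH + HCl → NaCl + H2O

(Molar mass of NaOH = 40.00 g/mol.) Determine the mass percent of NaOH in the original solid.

96.0 %

n(HCl) per titration = 0.0120 × 0.210 = 2.52 × 10^-3 mol
n(NaOH) in each aliquot = 2.52 × 10^-3 mol (1:1 ratio)
n(NaOH) in the whole flask = 2.52 × 10^-3 × 100.0/50.0 = 5.04 × 10^-3 mol
mass of NaOH = 5.04 × 10^-3 × 40.00 = 0.202 g
% NaOH = 0.202 / 0.210 × 100 = 96.0 %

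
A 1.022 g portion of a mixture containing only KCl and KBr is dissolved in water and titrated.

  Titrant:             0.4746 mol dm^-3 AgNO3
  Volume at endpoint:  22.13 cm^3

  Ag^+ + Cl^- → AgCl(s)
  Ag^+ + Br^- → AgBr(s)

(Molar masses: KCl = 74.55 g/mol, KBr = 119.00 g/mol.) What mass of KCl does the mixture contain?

0.3821 g

n(AgNO3) = 0.02213 × 0.4746 = 0.01050 mol
Let x = n(KCl), y = n(KBr).
Titrant: 1x + 1y = 0.01050;  mass: 74.55x + 119.00y = 1.022
Solving, x = 5.126 × 10^-3 mol, y = 5.377 × 10^-3 mol
mass of KCl = 5.126 × 10^-3 × 74.55 = 0.3821 g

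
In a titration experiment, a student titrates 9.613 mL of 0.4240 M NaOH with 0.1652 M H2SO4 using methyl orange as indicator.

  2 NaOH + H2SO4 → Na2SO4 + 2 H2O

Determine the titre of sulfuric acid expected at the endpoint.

n(NaOH) = 0.009613 L × 0.4240 mol/L = 4.076 × 10^-3 mol
From the 1:2 stoichiometry, n(H2SO4) = 1/2 × 4.076 × 10^-3 = 2.038 × 10^-3 mol
V(H2SO4) = 2.038 × 10^-3 mol / 0.1652 mol/L = 0.01234 L = 12.34 mL

12.34 mL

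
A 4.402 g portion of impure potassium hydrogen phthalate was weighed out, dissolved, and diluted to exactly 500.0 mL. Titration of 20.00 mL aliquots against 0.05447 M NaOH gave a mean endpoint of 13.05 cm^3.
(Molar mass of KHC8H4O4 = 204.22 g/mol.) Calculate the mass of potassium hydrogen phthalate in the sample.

KHC8H4O4 + NaOH → KNaC8H4O4 + H2O
n(NaOH) per titration = 0.01305 × 0.05447 = 7.108 × 10^-4 mol
n(KHC8H4O4) in each aliquot = 7.108 × 10^-4 mol (1:1 ratio)
n(KHC8H4O4) in the whole flask = 7.108 × 10^-4 × 500.0/20.00 = 0.01777 mol
mass of KHC8H4O4 = 0.01777 × 204.22 = 3.629 g

3.629 g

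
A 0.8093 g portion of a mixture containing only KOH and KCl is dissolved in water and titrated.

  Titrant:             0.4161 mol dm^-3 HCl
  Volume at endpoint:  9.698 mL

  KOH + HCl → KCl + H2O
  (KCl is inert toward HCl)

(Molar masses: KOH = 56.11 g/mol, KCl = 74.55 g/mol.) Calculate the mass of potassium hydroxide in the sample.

0.2264 g

n(HCl) = 0.009698 × 0.4161 = 4.035 × 10^-3 mol
Let x = n(KOH), y = n(KCl).
Titrant: 1x = 4.035 × 10^-3;  mass: 56.11x + 74.55y = 0.8093
Solving, x = 4.035 × 10^-3 mol, y = 7.819 × 10^-3 mol
mass of KOH = 4.035 × 10^-3 × 56.11 = 0.2264 g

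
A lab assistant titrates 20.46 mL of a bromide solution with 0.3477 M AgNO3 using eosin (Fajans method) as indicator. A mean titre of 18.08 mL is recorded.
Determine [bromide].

Ag^+ + Br^- → AgBr(s)
n(AgNO3) = 0.01808 L × 0.3477 mol/L = 6.286 × 10^-3 mol
n(Br-) = 6.286 × 10^-3 mol (1:1 mole ratio)
[Br-] = 6.286 × 10^-3 mol / 0.02046 L = 0.3073 mol/L

0.3073 M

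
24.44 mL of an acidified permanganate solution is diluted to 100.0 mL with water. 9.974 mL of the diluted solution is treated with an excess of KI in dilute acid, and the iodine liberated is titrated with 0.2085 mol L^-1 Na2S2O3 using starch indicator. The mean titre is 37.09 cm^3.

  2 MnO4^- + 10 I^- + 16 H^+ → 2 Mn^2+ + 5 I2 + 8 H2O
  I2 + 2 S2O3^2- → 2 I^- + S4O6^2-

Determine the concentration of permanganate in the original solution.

n(S2O3^2-) = 0.03709 × 0.2085 = 7.733 × 10^-3 mol
n(I2) = n(S2O3^2-)/2 = 3.867 × 10^-3 mol
From the 2:5 ratio, n(MnO4^-) in the aliquot = 2/5 × 3.867 × 10^-3 = 1.547 × 10^-3 mol
[MnO4^-]_dilute = 1.547 × 10^-3 / 0.009974 = 0.1551 mol/L
[MnO4^-]_original = 0.1551 × 100.0/24.44 = 0.6345 mol/L

0.6345 mol/L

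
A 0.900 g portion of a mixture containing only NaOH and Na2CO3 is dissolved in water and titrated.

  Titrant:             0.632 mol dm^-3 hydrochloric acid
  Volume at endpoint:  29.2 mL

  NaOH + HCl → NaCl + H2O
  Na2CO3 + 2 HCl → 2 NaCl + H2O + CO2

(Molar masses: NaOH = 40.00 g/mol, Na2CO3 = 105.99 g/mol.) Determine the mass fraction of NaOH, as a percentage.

n(HCl) = 0.0292 × 0.632 = 0.0185 mol
Let x = n(NaOH), y = n(Na2CO3).
Titrant: 1x + 2y = 0.0185;  mass: 40.00x + 105.99y = 0.900
Solving, x = 6.00 × 10^-3 mol, y = 6.23 × 10^-3 mol
mass of NaOH = 6.00 × 10^-3 × 40.00 = 0.240 g
% NaOH = 0.240 / 0.900 × 100 = 26.7 %

26.7 %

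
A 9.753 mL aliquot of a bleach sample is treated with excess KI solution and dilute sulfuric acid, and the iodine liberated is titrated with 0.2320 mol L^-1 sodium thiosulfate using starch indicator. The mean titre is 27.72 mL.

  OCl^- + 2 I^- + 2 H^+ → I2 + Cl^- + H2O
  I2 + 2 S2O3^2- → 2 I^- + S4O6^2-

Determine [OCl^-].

n(S2O3^2-) = 0.02772 × 0.2320 = 6.431 × 10^-3 mol
n(I2) = n(S2O3^2-)/2 = 3.216 × 10^-3 mol
n(OCl^-) in the aliquot = 3.216 × 10^-3 mol (1:1 ratio)
[OCl^-] = 3.216 × 10^-3 / 0.009753 = 0.3297 mol/L

0.3297 mol/L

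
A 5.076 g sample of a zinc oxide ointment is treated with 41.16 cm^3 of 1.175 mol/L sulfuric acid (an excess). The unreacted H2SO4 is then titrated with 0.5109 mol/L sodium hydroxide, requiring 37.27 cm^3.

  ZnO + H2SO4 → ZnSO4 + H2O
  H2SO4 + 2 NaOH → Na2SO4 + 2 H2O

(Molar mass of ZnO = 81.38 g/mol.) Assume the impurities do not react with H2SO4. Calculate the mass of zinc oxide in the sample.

n(H2SO4) added = 0.04116 × 1.175 = 0.04836 mol
n(NaOH) used in back-titration = 0.03727 × 0.5109 = 0.01904 mol
From the 1:2 ratio, n(H2SO4) left over = 1/2 × 0.01904 = 9.521 × 10^-3 mol
n(H2SO4) consumed by analyte = 0.04836 − 9.521 × 10^-3 = 0.03884 mol
n(ZnO) = 0.03884 mol (1:1 ratio)
mass of ZnO = 0.03884 × 81.38 = 3.161 g

3.161 g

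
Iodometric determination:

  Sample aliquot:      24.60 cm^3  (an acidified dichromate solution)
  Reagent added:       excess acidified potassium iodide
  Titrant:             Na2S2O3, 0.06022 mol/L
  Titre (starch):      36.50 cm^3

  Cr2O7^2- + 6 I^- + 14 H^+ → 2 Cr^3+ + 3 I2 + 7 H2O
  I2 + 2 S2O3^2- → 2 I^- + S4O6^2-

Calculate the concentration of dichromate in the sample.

n(S2O3^2-) = 0.03650 × 0.06022 = 2.198 × 10^-3 mol
n(I2) = n(S2O3^2-)/2 = 1.099 × 10^-3 mol
From the 1:3 ratio, n(Cr2O7^2-) in the aliquot = 1/3 × 1.099 × 10^-3 = 3.663 × 10^-4 mol
[Cr2O7^2-] = 3.663 × 10^-4 / 0.02460 = 0.01489 mol/L

0.01489 mol/L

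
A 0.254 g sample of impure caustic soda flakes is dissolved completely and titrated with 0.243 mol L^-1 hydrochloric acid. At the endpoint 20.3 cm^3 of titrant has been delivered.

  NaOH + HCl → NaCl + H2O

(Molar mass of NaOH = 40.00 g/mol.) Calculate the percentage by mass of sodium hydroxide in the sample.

77.7 %

n(HCl) = 0.0203 L × 0.243 mol/L = 4.93 × 10^-3 mol
n(NaOH) = 4.93 × 10^-3 mol (1:1 ratio)
mass of NaOH = 4.93 × 10^-3 × 40.00 g/mol = 0.197 g
% NaOH = 0.197 / 0.254 × 100 = 77.7 %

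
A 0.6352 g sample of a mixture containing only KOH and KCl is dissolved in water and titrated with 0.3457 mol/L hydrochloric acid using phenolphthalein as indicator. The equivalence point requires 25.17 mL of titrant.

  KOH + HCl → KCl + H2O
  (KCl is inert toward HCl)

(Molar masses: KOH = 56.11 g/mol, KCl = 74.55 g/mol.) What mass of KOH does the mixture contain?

n(HCl) = 0.02517 × 0.3457 = 8.701 × 10^-3 mol
Let x = n(KOH), y = n(KCl).
Titrant: 1x = 8.701 × 10^-3;  mass: 56.11x + 74.55y = 0.6352
Solving, x = 8.701 × 10^-3 mol, y = 1.971 × 10^-3 mol
mass of KOH = 8.701 × 10^-3 × 56.11 = 0.4882 g

0.4882 g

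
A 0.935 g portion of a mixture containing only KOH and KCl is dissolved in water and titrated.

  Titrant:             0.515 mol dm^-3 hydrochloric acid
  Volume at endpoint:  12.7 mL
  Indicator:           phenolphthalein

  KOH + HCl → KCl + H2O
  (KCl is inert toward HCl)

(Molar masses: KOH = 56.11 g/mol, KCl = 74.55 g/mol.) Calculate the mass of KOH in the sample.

0.367 g

n(HCl) = 0.0127 × 0.515 = 6.54 × 10^-3 mol
Let x = n(KOH), y = n(KCl).
Titrant: 1x = 6.54 × 10^-3;  mass: 56.11x + 74.55y = 0.935
Solving, x = 6.54 × 10^-3 mol, y = 7.62 × 10^-3 mol
mass of KOH = 6.54 × 10^-3 × 56.11 = 0.367 g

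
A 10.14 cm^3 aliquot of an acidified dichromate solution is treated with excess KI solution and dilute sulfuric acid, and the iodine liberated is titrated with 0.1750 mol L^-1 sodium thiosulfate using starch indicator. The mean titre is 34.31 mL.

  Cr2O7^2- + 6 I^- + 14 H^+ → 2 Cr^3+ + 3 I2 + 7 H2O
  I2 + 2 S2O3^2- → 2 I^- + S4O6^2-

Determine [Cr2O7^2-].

n(S2O3^2-) = 0.03431 × 0.1750 = 6.004 × 10^-3 mol
n(I2) = n(S2O3^2-)/2 = 3.002 × 10^-3 mol
From the 1:3 ratio, n(Cr2O7^2-) in the aliquot = 1/3 × 3.002 × 10^-3 = 1.001 × 10^-3 mol
[Cr2O7^2-] = 1.001 × 10^-3 / 0.01014 = 0.09869 mol/L

0.09869 mol/L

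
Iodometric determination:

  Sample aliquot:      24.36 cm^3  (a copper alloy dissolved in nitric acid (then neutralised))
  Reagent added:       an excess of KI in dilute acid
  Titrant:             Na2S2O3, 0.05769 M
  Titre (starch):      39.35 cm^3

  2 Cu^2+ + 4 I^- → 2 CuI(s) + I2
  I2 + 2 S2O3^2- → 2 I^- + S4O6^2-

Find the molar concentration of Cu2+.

n(S2O3^2-) = 0.03935 × 0.05769 = 2.270 × 10^-3 mol
n(I2) = n(S2O3^2-)/2 = 1.135 × 10^-3 mol
From the 2:1 ratio, n(Cu2+) in the aliquot = 2/1 × 1.135 × 10^-3 = 2.270 × 10^-3 mol
[Cu2+] = 2.270 × 10^-3 / 0.02436 = 0.09319 mol/L

0.09319 M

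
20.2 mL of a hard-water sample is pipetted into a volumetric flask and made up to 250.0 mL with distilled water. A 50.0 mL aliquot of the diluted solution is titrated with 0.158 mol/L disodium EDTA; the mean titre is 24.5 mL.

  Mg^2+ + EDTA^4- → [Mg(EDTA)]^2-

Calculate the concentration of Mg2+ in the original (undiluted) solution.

n(EDTA) = 0.0245 × 0.158 = 3.87 × 10^-3 mol
n(Mg2+) in the aliquot = 3.87 × 10^-3 mol (1:1 ratio)
[Mg2+]_dilute = 3.87 × 10^-3 / 0.0500 = 0.0774 mol/L
Dilution factor = 250.0 / 20.2 = 12.38
[Mg2+]_stock = 0.0774 × 12.38 = 0.958 mol/L

0.958 mol/L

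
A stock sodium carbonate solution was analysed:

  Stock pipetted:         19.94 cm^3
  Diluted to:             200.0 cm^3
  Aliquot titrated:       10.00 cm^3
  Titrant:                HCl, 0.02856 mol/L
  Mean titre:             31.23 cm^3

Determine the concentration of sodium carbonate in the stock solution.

Na2CO3 + 2 HCl → 2 NaCl + H2O + CO2
n(HCl) = 0.03123 × 0.02856 = 8.919 × 10^-4 mol
From the 1:2 ratio, n(Na2CO3) in the aliquot = 1/2 × 8.919 × 10^-4 = 4.460 × 10^-4 mol
[Na2CO3]_dilute = 4.460 × 10^-4 / 0.01000 = 0.04460 mol/L
Dilution factor = 200.0 / 19.94 = 10.03
[Na2CO3]_stock = 0.04460 × 10.03 = 0.4473 mol/L

0.4473 mol/L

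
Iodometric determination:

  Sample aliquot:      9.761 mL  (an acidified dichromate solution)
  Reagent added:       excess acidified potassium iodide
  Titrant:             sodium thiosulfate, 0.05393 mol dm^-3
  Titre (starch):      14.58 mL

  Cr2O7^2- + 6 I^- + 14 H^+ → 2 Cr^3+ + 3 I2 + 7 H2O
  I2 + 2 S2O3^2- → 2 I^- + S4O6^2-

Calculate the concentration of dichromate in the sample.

n(S2O3^2-) = 0.01458 × 0.05393 = 7.863 × 10^-4 mol
n(I2) = n(S2O3^2-)/2 = 3.931 × 10^-4 mol
From the 1:3 ratio, n(Cr2O7^2-) in the aliquot = 1/3 × 3.931 × 10^-4 = 1.310 × 10^-4 mol
[Cr2O7^2-] = 1.310 × 10^-4 / 0.009761 = 0.01343 mol/L

0.01343 mol/L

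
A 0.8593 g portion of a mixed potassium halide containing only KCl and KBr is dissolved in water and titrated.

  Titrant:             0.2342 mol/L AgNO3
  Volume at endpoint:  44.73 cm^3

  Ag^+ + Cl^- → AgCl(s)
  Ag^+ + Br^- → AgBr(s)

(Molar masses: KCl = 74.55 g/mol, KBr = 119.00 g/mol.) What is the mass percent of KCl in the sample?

75.60 %

n(AgNO3) = 0.04473 × 0.2342 = 0.01048 mol
Let x = n(KCl), y = n(KBr).
Titrant: 1x + 1y = 0.01048;  mass: 74.55x + 119.00y = 0.8593
Solving, x = 8.714 × 10^-3 mol, y = 1.762 × 10^-3 mol
mass of KCl = 8.714 × 10^-3 × 74.55 = 0.6496 g
% KCl = 0.6496 / 0.8593 × 100 = 75.60 %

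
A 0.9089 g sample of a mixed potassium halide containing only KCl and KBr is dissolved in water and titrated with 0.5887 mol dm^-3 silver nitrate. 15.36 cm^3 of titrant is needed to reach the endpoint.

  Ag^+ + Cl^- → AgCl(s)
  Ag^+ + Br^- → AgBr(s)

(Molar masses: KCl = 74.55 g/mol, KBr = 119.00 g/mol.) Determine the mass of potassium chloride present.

n(AgNO3) = 0.01536 × 0.5887 = 9.042 × 10^-3 mol
Let x = n(KCl), y = n(KBr).
Titrant: 1x + 1y = 9.042 × 10^-3;  mass: 74.55x + 119.00y = 0.9089
Solving, x = 3.760 × 10^-3 mol, y = 5.282 × 10^-3 mol
mass of KCl = 3.760 × 10^-3 × 74.55 = 0.2803 g

0.2803 g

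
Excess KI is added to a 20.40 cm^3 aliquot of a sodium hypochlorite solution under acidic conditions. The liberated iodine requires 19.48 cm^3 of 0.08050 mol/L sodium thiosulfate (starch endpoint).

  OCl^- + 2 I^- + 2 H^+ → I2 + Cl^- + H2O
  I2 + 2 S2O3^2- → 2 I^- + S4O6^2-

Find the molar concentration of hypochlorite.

n(S2O3^2-) = 0.01948 × 0.08050 = 1.568 × 10^-3 mol
n(I2) = n(S2O3^2-)/2 = 7.841 × 10^-4 mol
n(OCl^-) in the aliquot = 7.841 × 10^-4 mol (1:1 ratio)
[OCl^-] = 7.841 × 10^-4 / 0.02040 = 0.03843 mol/L

0.03843 mol/L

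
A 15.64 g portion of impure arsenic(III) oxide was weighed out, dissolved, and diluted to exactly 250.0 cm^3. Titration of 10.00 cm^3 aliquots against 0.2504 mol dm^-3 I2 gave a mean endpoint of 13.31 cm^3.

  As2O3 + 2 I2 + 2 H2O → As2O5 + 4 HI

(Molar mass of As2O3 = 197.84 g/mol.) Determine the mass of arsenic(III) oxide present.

n(I2) per titration = 0.01331 × 0.2504 = 3.333 × 10^-3 mol
From the 1:2 ratio, n(As2O3) in each aliquot = 1/2 × 3.333 × 10^-3 = 1.666 × 10^-3 mol
n(As2O3) in the whole flask = 1.666 × 10^-3 × 250.0/10.00 = 0.04166 mol
mass of As2O3 = 0.04166 × 197.84 = 8.242 g

8.242 g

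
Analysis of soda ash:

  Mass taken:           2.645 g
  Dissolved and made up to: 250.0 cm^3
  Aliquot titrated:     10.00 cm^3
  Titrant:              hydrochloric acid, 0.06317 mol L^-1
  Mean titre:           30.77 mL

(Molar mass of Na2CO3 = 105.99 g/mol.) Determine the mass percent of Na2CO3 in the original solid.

97.36 %

Na2CO3 + 2 HCl → 2 NaCl + H2O + CO2
n(HCl) per titration = 0.03077 × 0.06317 = 1.944 × 10^-3 mol
From the 1:2 ratio, n(Na2CO3) in each aliquot = 1/2 × 1.944 × 10^-3 = 9.719 × 10^-4 mol
n(Na2CO3) in the whole flask = 9.719 × 10^-4 × 250.0/10.00 = 0.02430 mol
mass of Na2CO3 = 0.02430 × 105.99 = 2.575 g
% Na2CO3 = 2.575 / 2.645 × 100 = 97.36 %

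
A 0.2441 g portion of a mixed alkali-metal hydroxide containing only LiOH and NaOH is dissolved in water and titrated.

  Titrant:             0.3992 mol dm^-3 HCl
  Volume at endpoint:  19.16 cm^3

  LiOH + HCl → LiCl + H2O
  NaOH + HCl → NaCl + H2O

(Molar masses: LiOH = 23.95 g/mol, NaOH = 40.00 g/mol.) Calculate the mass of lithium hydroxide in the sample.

n(HCl) = 0.01916 × 0.3992 = 7.649 × 10^-3 mol
Let x = n(LiOH), y = n(NaOH).
Titrant: 1x + 1y = 7.649 × 10^-3;  mass: 23.95x + 40.00y = 0.2441
Solving, x = 3.853 × 10^-3 mol, y = 3.795 × 10^-3 mol
mass of LiOH = 3.853 × 10^-3 × 23.95 = 0.09229 g

0.09229 g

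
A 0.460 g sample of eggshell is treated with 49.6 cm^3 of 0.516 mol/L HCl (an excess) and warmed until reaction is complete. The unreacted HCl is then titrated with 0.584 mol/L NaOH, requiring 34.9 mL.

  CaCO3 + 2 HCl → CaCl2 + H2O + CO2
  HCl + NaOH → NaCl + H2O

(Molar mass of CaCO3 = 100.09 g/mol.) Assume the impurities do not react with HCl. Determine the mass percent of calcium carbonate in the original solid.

56.7 %

n(HCl) added = 0.0496 × 0.516 = 0.0256 mol
n(NaOH) used in back-titration = 0.0349 × 0.584 = 0.0204 mol
n(HCl) left over = 0.0204 mol (1:1 ratio)
n(HCl) consumed by analyte = 0.0256 − 0.0204 = 5.21 × 10^-3 mol
From the 1:2 ratio, n(CaCO3) = 1/2 × 5.21 × 10^-3 = 2.61 × 10^-3 mol
mass of CaCO3 = 2.61 × 10^-3 × 100.09 = 0.261 g
% CaCO3 = 0.261 / 0.460 × 100 = 56.7 %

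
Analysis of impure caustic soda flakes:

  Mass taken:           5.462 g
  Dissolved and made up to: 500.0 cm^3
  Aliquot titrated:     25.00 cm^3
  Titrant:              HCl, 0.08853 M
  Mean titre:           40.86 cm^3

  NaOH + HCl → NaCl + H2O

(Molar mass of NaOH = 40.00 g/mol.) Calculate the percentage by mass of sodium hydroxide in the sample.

52.98 %

n(HCl) per titration = 0.04086 × 0.08853 = 3.617 × 10^-3 mol
n(NaOH) in each aliquot = 3.617 × 10^-3 mol (1:1 ratio)
n(NaOH) in the whole flask = 3.617 × 10^-3 × 500.0/25.00 = 0.07235 mol
mass of NaOH = 0.07235 × 40.00 = 2.894 g
% NaOH = 2.894 / 5.462 × 100 = 52.98 %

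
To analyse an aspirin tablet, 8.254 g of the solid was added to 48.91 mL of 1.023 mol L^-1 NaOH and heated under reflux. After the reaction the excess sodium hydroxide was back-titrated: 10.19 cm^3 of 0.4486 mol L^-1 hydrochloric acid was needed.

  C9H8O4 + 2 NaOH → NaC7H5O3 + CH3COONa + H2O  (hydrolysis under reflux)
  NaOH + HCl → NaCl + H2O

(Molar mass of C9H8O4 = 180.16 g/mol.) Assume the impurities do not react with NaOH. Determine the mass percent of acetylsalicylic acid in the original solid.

n(NaOH) added = 0.04891 × 1.023 = 0.05003 mol
n(HCl) used in back-titration = 0.01019 × 0.4486 = 4.571 × 10^-3 mol
n(NaOH) left over = 4.571 × 10^-3 mol (1:1 ratio)
n(NaOH) consumed by analyte = 0.05003 − 4.571 × 10^-3 = 0.04546 mol
From the 1:2 ratio, n(C9H8O4) = 1/2 × 0.04546 = 0.02273 mol
mass of C9H8O4 = 0.02273 × 180.16 = 4.095 g
% C9H8O4 = 4.095 / 8.254 × 100 = 49.62 %

49.62 %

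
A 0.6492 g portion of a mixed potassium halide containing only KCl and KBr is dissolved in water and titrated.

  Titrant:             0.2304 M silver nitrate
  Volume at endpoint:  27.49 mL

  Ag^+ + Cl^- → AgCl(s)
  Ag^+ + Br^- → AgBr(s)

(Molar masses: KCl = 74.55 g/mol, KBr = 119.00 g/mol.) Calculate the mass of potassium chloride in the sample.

n(AgNO3) = 0.02749 × 0.2304 = 6.334 × 10^-3 mol
Let x = n(KCl), y = n(KBr).
Titrant: 1x + 1y = 6.334 × 10^-3;  mass: 74.55x + 119.00y = 0.6492
Solving, x = 2.351 × 10^-3 mol, y = 3.983 × 10^-3 mol
mass of KCl = 2.351 × 10^-3 × 74.55 = 0.1753 g

0.1753 g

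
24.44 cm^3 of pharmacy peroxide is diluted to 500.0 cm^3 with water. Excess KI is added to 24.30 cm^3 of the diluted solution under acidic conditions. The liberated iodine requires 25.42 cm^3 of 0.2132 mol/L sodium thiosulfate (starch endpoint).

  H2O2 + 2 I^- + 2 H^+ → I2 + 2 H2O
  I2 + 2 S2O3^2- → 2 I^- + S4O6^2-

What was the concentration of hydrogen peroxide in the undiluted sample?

2.281 mol/L

n(S2O3^2-) = 0.02542 × 0.2132 = 5.420 × 10^-3 mol
n(I2) = n(S2O3^2-)/2 = 2.710 × 10^-3 mol
n(H2O2) in the aliquot = 2.710 × 10^-3 mol (1:1 ratio)
[H2O2]_dilute = 2.710 × 10^-3 / 0.02430 = 0.1115 mol/L
[H2O2]_original = 0.1115 × 500.0/24.44 = 2.281 mol/L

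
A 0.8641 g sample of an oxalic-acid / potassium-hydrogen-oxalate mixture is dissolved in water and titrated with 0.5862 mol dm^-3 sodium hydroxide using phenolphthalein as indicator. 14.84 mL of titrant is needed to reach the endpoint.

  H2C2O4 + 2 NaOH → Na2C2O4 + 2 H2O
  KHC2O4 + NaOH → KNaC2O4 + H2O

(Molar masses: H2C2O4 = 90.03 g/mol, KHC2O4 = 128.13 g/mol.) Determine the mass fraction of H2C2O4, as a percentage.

15.70 %

n(NaOH) = 0.01484 × 0.5862 = 8.699 × 10^-3 mol
Let x = n(H2C2O4), y = n(KHC2O4).
Titrant: 2x + 1y = 8.699 × 10^-3;  mass: 90.03x + 128.13y = 0.8641
Solving, x = 1.507 × 10^-3 mol, y = 5.685 × 10^-3 mol
mass of H2C2O4 = 1.507 × 10^-3 × 90.03 = 0.1357 g
% H2C2O4 = 0.1357 / 0.8641 × 100 = 15.70 %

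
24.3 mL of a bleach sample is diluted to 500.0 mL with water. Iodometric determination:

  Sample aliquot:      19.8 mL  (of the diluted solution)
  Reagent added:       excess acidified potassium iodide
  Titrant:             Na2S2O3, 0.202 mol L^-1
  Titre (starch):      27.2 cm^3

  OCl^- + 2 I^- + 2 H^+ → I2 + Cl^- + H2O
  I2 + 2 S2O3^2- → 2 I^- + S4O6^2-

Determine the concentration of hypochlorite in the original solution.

n(S2O3^2-) = 0.0272 × 0.202 = 5.49 × 10^-3 mol
n(I2) = n(S2O3^2-)/2 = 2.75 × 10^-3 mol
n(OCl^-) in the aliquot = 2.75 × 10^-3 mol (1:1 ratio)
[OCl^-]_dilute = 2.75 × 10^-3 / 0.0198 = 0.139 mol/L
[OCl^-]_original = 0.139 × 500.0/24.3 = 2.85 mol/L

2.85 mol/L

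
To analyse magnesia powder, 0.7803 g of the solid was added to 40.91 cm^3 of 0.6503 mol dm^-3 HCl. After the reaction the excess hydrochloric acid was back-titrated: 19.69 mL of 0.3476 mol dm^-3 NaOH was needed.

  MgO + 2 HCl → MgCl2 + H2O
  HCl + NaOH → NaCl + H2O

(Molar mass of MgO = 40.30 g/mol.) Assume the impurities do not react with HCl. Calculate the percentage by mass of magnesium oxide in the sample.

n(HCl) added = 0.04091 × 0.6503 = 0.02660 mol
n(NaOH) used in back-titration = 0.01969 × 0.3476 = 6.844 × 10^-3 mol
n(HCl) left over = 6.844 × 10^-3 mol (1:1 ratio)
n(HCl) consumed by analyte = 0.02660 − 6.844 × 10^-3 = 0.01976 mol
From the 1:2 ratio, n(MgO) = 1/2 × 0.01976 = 9.880 × 10^-3 mol
mass of MgO = 9.880 × 10^-3 × 40.30 = 0.3982 g
% MgO = 0.3982 / 0.7803 × 100 = 51.03 %

51.03 %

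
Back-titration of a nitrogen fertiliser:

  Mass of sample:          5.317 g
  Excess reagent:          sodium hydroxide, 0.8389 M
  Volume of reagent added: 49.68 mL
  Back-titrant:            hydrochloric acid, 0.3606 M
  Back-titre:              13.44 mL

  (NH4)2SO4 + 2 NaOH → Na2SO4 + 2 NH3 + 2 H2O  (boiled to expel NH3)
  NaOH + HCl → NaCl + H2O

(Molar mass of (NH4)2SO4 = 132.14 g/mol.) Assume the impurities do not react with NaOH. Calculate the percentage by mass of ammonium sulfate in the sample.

45.77 %

n(NaOH) added = 0.04968 × 0.8389 = 0.04168 mol
n(HCl) used in back-titration = 0.01344 × 0.3606 = 4.846 × 10^-3 mol
n(NaOH) left over = 4.846 × 10^-3 mol (1:1 ratio)
n(NaOH) consumed by analyte = 0.04168 − 4.846 × 10^-3 = 0.03683 mol
From the 1:2 ratio, n((NH4)2SO4) = 1/2 × 0.03683 = 0.01842 mol
mass of (NH4)2SO4 = 0.01842 × 132.14 = 2.433 g
% (NH4)2SO4 = 2.433 / 5.317 × 100 = 45.77 %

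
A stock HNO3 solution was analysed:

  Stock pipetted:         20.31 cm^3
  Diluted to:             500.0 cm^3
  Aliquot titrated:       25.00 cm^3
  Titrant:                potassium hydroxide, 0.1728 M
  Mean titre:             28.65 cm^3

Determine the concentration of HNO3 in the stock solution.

4.875 M

HNO3 + KOH → KNO3 + H2O
n(KOH) = 0.02865 × 0.1728 = 4.951 × 10^-3 mol
n(HNO3) in the aliquot = 4.951 × 10^-3 mol (1:1 ratio)
[HNO3]_dilute = 4.951 × 10^-3 / 0.02500 = 0.1980 mol/L
Dilution factor = 500.0 / 20.31 = 24.62
[HNO3]_stock = 0.1980 × 24.62 = 4.875 mol/L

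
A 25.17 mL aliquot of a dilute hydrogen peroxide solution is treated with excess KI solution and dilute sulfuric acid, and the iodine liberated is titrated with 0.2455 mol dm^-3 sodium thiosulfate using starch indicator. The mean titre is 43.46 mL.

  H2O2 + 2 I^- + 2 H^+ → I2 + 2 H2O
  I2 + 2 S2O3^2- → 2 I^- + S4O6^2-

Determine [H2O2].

0.2119 mol/L

n(S2O3^2-) = 0.04346 × 0.2455 = 0.01067 mol
n(I2) = n(S2O3^2-)/2 = 5.335 × 10^-3 mol
n(H2O2) in the aliquot = 5.335 × 10^-3 mol (1:1 ratio)
[H2O2] = 5.335 × 10^-3 / 0.02517 = 0.2119 mol/L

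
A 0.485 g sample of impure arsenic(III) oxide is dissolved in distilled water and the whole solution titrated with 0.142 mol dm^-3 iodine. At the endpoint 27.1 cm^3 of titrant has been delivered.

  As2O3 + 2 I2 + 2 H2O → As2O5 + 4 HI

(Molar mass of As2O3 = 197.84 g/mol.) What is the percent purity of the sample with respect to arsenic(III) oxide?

n(I2) = 0.0271 L × 0.142 mol/L = 3.85 × 10^-3 mol
From the 1:2 ratio, n(As2O3) = 1/2 × 3.85 × 10^-3 = 1.92 × 10^-3 mol
mass of As2O3 = 1.92 × 10^-3 × 197.84 g/mol = 0.381 g
% As2O3 = 0.381 / 0.485 × 100 = 78.5 %

78.5 %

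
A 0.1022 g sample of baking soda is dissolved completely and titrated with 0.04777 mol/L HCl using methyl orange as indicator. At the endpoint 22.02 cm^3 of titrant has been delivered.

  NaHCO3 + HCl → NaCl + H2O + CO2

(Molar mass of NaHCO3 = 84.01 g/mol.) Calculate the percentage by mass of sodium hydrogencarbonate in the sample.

n(HCl) = 0.02202 L × 0.04777 mol/L = 1.052 × 10^-3 mol
n(NaHCO3) = 1.052 × 10^-3 mol (1:1 ratio)
mass of NaHCO3 = 1.052 × 10^-3 × 84.01 g/mol = 0.08837 g
% NaHCO3 = 0.08837 / 0.1022 × 100 = 86.47 %

86.47 %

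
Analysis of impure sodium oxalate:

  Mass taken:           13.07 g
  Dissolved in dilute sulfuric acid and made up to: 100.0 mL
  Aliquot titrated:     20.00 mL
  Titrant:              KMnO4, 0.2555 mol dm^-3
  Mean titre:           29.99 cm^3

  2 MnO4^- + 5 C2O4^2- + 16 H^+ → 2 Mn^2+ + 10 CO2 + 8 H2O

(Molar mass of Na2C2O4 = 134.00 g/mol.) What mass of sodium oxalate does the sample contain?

12.83 g

n(KMnO4) per titration = 0.02999 × 0.2555 = 7.662 × 10^-3 mol
From the 5:2 ratio, n(Na2C2O4) in each aliquot = 5/2 × 7.662 × 10^-3 = 0.01916 mol
n(Na2C2O4) in the whole flask = 0.01916 × 100.0/20.00 = 0.09578 mol
mass of Na2C2O4 = 0.09578 × 134.00 = 12.83 g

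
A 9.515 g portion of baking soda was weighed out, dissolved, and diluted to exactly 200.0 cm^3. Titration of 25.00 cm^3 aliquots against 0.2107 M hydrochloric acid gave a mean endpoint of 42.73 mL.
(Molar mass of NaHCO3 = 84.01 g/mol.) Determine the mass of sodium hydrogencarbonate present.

6.051 g

NaHCO3 + HCl → NaCl + H2O + CO2
n(HCl) per titration = 0.04273 × 0.2107 = 9.003 × 10^-3 mol
n(NaHCO3) in each aliquot = 9.003 × 10^-3 mol (1:1 ratio)
n(NaHCO3) in the whole flask = 9.003 × 10^-3 × 200.0/25.00 = 0.07203 mol
mass of NaHCO3 = 0.07203 × 84.01 = 6.051 g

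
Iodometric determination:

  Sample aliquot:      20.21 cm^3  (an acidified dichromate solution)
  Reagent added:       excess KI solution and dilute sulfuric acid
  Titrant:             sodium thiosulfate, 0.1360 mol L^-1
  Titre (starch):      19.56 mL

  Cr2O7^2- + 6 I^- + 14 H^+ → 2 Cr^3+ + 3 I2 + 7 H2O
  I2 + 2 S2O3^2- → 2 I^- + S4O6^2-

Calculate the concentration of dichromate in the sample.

0.02194 mol/L

n(S2O3^2-) = 0.01956 × 0.1360 = 2.660 × 10^-3 mol
n(I2) = n(S2O3^2-)/2 = 1.330 × 10^-3 mol
From the 1:3 ratio, n(Cr2O7^2-) in the aliquot = 1/3 × 1.330 × 10^-3 = 4.434 × 10^-4 mol
[Cr2O7^2-] = 4.434 × 10^-4 / 0.02021 = 0.02194 mol/L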